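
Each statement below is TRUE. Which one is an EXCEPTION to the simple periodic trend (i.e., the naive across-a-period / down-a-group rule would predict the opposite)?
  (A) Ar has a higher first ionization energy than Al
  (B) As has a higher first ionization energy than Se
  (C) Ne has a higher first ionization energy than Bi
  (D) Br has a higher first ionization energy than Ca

The general trend: first ionization energy increases across a period and decreases down a group.
(A) Ar (period 3, group 18) vs Al (period 3, group 13): the stated order agrees with the simple trend.
(B) As (period 4, group 15) vs Se (period 4, group 16): the stated order contradicts the simple trend.
(C) Ne (period 2, group 18) vs Bi (period 6, group 15): the stated order agrees with the simple trend.
(D) Br (period 4, group 17) vs Ca (period 4, group 2): the stated order agrees with the simple trend.
The exception is (B): Se (4p⁴) ionizes more easily than half-filled As (4p³).

(B)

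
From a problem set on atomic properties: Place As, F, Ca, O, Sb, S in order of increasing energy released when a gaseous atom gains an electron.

Ca < As < Sb < O < S < F

Atoms with high Z_eff and room in the valence shell (especially the halogens) have the most exothermic electron affinities.
These span different periods and groups, so the two trends combine.
As > Ca: both are in period 4; the period trend gives As the larger value.
Sb > As: this pair runs against the simple trend — see the exception note.
O > Sb: relative to Sb, both the across-period and down-group shifts push O's electron affinity up.
S > O: this pair runs against the simple trend — see the exception note.
F > S: both effects reinforce here, so F is clearly the higher of the two.
Note the exception: Sb has a higher electron affinity than As, contrary to the simple trend — both are half-filled np³, but the pairing/repulsion penalty for the added electron shrinks as the p orbitals become larger and more diffuse down the group, and for Sb that outweighs the weaker nuclear attraction.
Note the exception: S has a higher electron affinity than O, contrary to the simple trend — the compact 2p subshell of O repels the added electron more than S's larger 3p does.
For reference (kJ/mol): O 141, F 328, S 200, Ca 2, As 78, Sb 103.
So from lowest to highest: Ca < As < Sb < O < S < F.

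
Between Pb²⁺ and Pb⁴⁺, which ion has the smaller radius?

Pb⁴⁺

Both ions have Z = 82 protons, but Pb⁴⁺ has lost more electrons, so its remaining electrons feel a larger effective nuclear charge per electron and are pulled in more tightly.
Higher positive charge → smaller ion, so Pb²⁺ > Pb⁴⁺.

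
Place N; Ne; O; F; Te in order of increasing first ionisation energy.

Across a period the outer electron is held more tightly (higher IE₁); down a group it sits in a higher shell, more shielded, and comes off more easily.
These span different periods and groups, so the two trends combine.
O > Te: O sits above Te in group 16, so the down-group effect alone puts O higher.
N > O: this pair runs against the simple trend — see the exception note.
F > N: both are in period 2; the period trend gives F the larger value.
Ne > F: both are in period 2; the period trend gives Ne the larger value.
Note the exception: N has a higher first ionization energy than O, contrary to the simple trend — pairing an electron in O's 2p⁴ costs repulsion energy, so O ionizes more easily than half-filled N (2p³).
Tabulated first ionization energy (kJ/mol): N 1402, O 1314, F 1681, Ne 2081, Te 869.
So from lowest to highest: Te < O < N < F < Ne.

Te, O, N, F, Ne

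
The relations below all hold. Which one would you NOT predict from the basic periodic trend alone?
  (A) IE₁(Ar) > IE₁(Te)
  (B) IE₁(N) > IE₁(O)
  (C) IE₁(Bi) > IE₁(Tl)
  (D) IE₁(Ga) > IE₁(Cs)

The general trend: IE₁ increases across a period and decreases down a group.
(A) Ar (period 3, group 18) vs Te (period 5, group 16): the stated order agrees with the simple trend.
(B) N (period 2, group 15) vs O (period 2, group 16): the stated order contradicts the simple trend.
(C) Bi (period 6, group 15) vs Tl (period 6, group 13): the stated order agrees with the simple trend.
(D) Ga (period 4, group 13) vs Cs (period 6, group 1): the stated order agrees with the simple trend.
The exception is (B): pairing an electron in O's 2p⁴ costs repulsion energy, so O ionizes more easily than half-filled N (2p³).

(B)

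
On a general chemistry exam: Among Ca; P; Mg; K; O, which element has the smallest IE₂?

Ca

The second ionization energy removes an electron from the +1 ion. For each element: Ca⁺ still has 1 valence electron; P⁺ still has 4 valence electrons; Mg⁺ still has 1 valence electron; K⁺ is the bare [Ar] core; O⁺ still has 5 valence electrons.
Usually core removal costs more than valence removal, but here the competition is close: a tightly held n=2 valence electron can cost more to remove than an n=3 core electron, so the actual values have to decide it.
Valence configurations: Ca⁺ [Ar]4s¹, P⁺ [Ne]3s²3p², Mg⁺ [Ne]3s¹, O⁺ [He]2s²2p³.
Approximate IE_2 values (kJ/mol): Ca 1145, P 1907, Mg 1451, K 3052, O 3388.
Hence IE_2: Ca < Mg < P < K < O.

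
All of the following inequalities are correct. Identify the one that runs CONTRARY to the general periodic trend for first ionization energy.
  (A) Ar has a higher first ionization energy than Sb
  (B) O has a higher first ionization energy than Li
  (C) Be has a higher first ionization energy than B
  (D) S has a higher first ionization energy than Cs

The general trend: first ionization energy increases across a period and decreases down a group.
(A) Ar (period 3, group 18) vs Sb (period 5, group 15): the stated order agrees with the simple trend.
(B) O (period 2, group 16) vs Li (period 2, group 1): the stated order agrees with the simple trend.
(C) Be (period 2, group 2) vs B (period 2, group 13): the stated order contradicts the simple trend.
(D) S (period 3, group 16) vs Cs (period 6, group 1): the stated order agrees with the simple trend.
The exception is (C): removing B's lone 2p electron is easier than breaking Be's filled 2s².

(C)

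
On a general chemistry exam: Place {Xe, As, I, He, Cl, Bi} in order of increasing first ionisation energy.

Bi < As < I < Xe < Cl < He

He is in period 1, group 18; Cl is in period 3, group 17; As is in period 4, group 15; I is in period 5, group 17; Xe is in period 5, group 18; Bi is in period 6, group 15.
Removing the outermost electron gets harder across a period and easier down a group.
These span different periods and groups, so the two trends combine.
As > Bi: they share group 15; the group trend gives As the larger value.
I > As: the two effects oppose for this pair; the across-period effect wins (1008 vs 947 kJ/mol).
Xe > I: both are in period 5; the period trend gives Xe the larger value.
Cl > Xe: period and group pull opposite ways; the down-group shift dominates (1251 vs 1170 kJ/mol).
He > Cl: relative to Cl, both the across-period and down-group shifts push He's first ionization energy up.
Approximate values (kJ/mol): He 2372, Cl 1251, As 947, I 1008, Xe 1170, Bi 703.
So from lowest to highest: Bi < As < I < Xe < Cl < He.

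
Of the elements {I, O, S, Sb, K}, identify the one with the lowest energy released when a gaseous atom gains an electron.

K

Electron affinity generally becomes more exothermic across a period toward the halogens and less exothermic down a group.
Neither a single period nor a single group — weigh both effects.
Sb > K: period and group pull opposite ways; the across-period shift dominates (103 vs 48 kJ/mol).
O > Sb: both effects reinforce here, so O is clearly the higher of the two.
S > O: this pair runs against the simple trend — see the exception note.
I > S: period and group pull opposite ways; the across-period shift dominates (295 vs 200 kJ/mol).
Note the exception: S has a higher electron affinity than O, contrary to the simple trend — the compact 2p subshell of O repels the added electron more than S's larger 3p does.
Tabulated electron affinity (kJ/mol): O 141, S 200, K 48, Sb 103, I 295.
The lowest energy released when a gaseous atom gains an electron among these belongs to K.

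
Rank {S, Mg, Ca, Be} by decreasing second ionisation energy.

S, Be, Mg, Ca

The second ionization energy removes an electron from the +1 ion. For each element: S⁺ still has 5 valence electrons; Mg⁺ still has 1 valence electron; Ca⁺ still has 1 valence electron; Be⁺ still has 1 valence electron.
All are still removing valence electrons, so compare the +1 ions as you would atoms: IE_2 generally rises across a period (higher Z_eff) and falls down a group (larger shell), subject to the usual subshell exceptions.
Valence configurations: S⁺ [Ne]3s²3p³, Mg⁺ [Ne]3s¹, Ca⁺ [Ar]4s¹, Be⁺ [He]2s¹.
The numbers (kJ/mol): S 2252, Mg 1451, Ca 1145, Be 1757.
Putting it together, IE_2: Ca < Mg < Be < S.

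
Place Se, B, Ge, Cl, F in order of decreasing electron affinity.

Cl, F, Se, Ge, B

B is in period 2, group 13; F is in period 2, group 17; Cl is in period 3, group 17; Ge is in period 4, group 14; Se is in period 4, group 16.
Adding an electron releases more energy for atoms nearer the top right (short of the noble gases).
These span different periods and groups, so the two trends combine.
Ge > B: the two effects oppose for this pair; the across-period effect wins (119 vs 27 kJ/mol).
Se > Ge: both are in period 4; the period trend gives Se the larger value.
F > Se: both effects reinforce here, so F is clearly the higher of the two.
Cl > F: this pair runs against the simple trend — see the exception note.
Note the exception: Cl has a higher electron affinity than F, contrary to the simple trend — F's small 2p subshell makes the incoming electron feel strong e⁻–e⁻ repulsion, so Cl actually releases more energy on gaining an electron.
Approximate values (kJ/mol): B 27, F 328, Cl 349, Ge 119, Se 195.
So from highest to lowest: Cl > F > Se > Ge > B.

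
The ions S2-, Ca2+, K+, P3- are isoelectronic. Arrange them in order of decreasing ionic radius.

P3- > S2- > K+ > Ca2+

All of these have 18 electrons, so size is governed by nuclear charge alone: the more protons, the stronger the pull on the same electron cloud, and the smaller the ion.
Nuclear charges: Ca2+ (Z=20), K+ (Z=19), S2- (Z=16), P3- (Z=15).
Largest to smallest: P3- > S2- > K+ > Ca2+.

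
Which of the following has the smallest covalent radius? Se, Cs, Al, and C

C

C is in period 2, group 14; Al is in period 3, group 13; Se is in period 4, group 16; Cs is in period 6, group 1.
Moving right in a period, electrons are added to the same shell under a stronger nuclear pull, so atoms get smaller; moving down, a new shell is opened and atoms get larger.
Here both period and group differ, so the two effects have to be weighed against each other.
Se > C: the two effects oppose for this pair; the down-group effect wins (116 vs 75 pm).
Al > Se: period and group pull opposite ways; the across-period shift dominates (126 vs 116 pm).
Cs > Al: relative to Al, both the across-period and down-group shifts push Cs's atomic radius up.
For reference (pm): C 75, Al 126, Se 116, Cs 232.
The smallest covalent radius among these belongs to C.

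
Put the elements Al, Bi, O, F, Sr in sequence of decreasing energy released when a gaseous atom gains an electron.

O is in period 2, group 16; F is in period 2, group 17; Al is in period 3, group 13; Sr is in period 5, group 2; Bi is in period 6, group 15.
Atoms with high Z_eff and room in the valence shell (especially the halogens) have the most exothermic electron affinities.
Neither a single period nor a single group — weigh both effects.
Al > Sr: relative to Sr, both the across-period and down-group shifts push Al's electron affinity up.
Bi > Al: the two effects oppose for this pair; the across-period effect wins (91 vs 42 kJ/mol).
O > Bi: relative to Bi, both the across-period and down-group shifts push O's electron affinity up.
F > O: F lies to the right of O in period 2, so the across-period effect alone puts F higher.
Tabulated electron affinity (kJ/mol): O 141, F 328, Al 42, Sr 5, Bi 91.
So from highest to lowest: F > O > Bi > Al > Sr.

F > O > Bi > Al > Sr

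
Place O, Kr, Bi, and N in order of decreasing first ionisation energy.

N is in period 2, group 15; O is in period 2, group 16; Kr is in period 4, group 18; Bi is in period 6, group 15.
IE₁ increases left→right with effective nuclear charge and decreases top→bottom as the valence shell moves farther out.
Neither a single period nor a single group — weigh both effects.
O > Bi: relative to Bi, both the across-period and down-group shifts push O's first ionization energy up.
Kr > O: the two effects oppose for this pair; the across-period effect wins (1351 vs 1314 kJ/mol).
N > Kr: period and group pull opposite ways; the down-group shift dominates (1402 vs 1351 kJ/mol).
Note the exception: N has a higher first ionization energy than O, contrary to the simple trend — pairing an electron in O's 2p⁴ costs repulsion energy, so O ionizes more easily than half-filled N (2p³).
Approximate values (kJ/mol): N 1402, O 1314, Kr 1351, Bi 703.
So from highest to lowest: N > Kr > O > Bi.

N > Kr > O > Bi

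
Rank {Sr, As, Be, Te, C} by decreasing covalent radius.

Sr > Te > As > Be > C

Be is in period 2, group 2; C is in period 2, group 14; As is in period 4, group 15; Sr is in period 5, group 2; Te is in period 5, group 16.
Across a period the added protons contract the valence shell; down a group each new principal shell makes the atom larger.
Neither a single period nor a single group — weigh both effects.
Be > C: Be lies to the left of C in period 2, so the across-period effect alone puts Be larger.
As > Be: period and group pull opposite ways; the down-group shift dominates (121 vs 102 pm).
Te > As: the two effects oppose for this pair; the down-group effect wins (136 vs 121 pm).
Sr > Te: both are in period 5; the period trend gives Sr the larger value.
Tabulated atomic radius (pm): Be 102, C 75, As 121, Sr 185, Te 136.
So from largest to smallest: Sr > Te > As > Be > C.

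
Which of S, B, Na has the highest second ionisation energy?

Na

IE_2 is the cost of taking one more electron from the +1 cation: S⁺ still has 5 valence electrons; B⁺ still has 2 valence electrons; Na⁺ is the bare [Ne] core.
Core electrons are held far more tightly than valence electrons, so Na tops the IE_2 order.
Valence configurations: S⁺ [Ne]3s²3p³, B⁺ [He]2s².
Tabulated IE_2 (kJ/mol): S 2252, B 2427, Na 4562.
Hence IE_2: S < B < Na.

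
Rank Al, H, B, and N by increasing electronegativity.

Al < B < H < N

H is in period 1, group 1; B is in period 2, group 13; N is in period 2, group 15; Al is in period 3, group 13.
EN rises left→right (higher Z_eff, smaller atoms) and falls top→bottom (larger, more shielded atoms).
Here both period and group differ, so the two effects have to be weighed against each other.
B > Al: B sits above Al in group 13, so the down-group effect alone puts B higher.
H > B: period and group pull opposite ways; the down-group shift dominates (2.20 vs 2.04).
N > H: period and group pull opposite ways; the across-period shift dominates (3.04 vs 2.20).
Tabulated electronegativity (Pauling): H 2.20, B 2.04, N 3.04, Al 1.61.
So from lowest to highest: Al < B < H < N.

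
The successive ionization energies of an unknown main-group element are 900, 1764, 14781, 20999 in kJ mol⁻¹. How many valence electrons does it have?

Look for the largest jump between consecutive ionization energies: IE3/IE2 ≈ 8.4, far larger than any earlier ratio.
That jump marks the point where a core electron is being removed. So the atom has 2 valence electrons.

2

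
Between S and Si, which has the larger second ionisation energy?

S

The second ionization energy removes an electron from the +1 ion. For each element: S⁺ still has 5 valence electrons; Si⁺ still has 3 valence electrons.
All are still removing valence electrons, so compare the +1 ions as you would atoms: IE_2 generally rises across a period (higher Z_eff) and falls down a group (larger shell), subject to the usual subshell exceptions.
Valence configurations: S⁺ [Ne]3s²3p³, Si⁺ [Ne]3s²3p¹.
Tabulated IE_2 (kJ/mol): S 2252, Si 1577.
Overall IE_2 order: Si < S.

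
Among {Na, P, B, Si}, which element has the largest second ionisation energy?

Na

Consider each +1 ion: Na⁺ is the bare [Ne] core; P⁺ still has 4 valence electrons; B⁺ still has 2 valence electrons; Si⁺ still has 3 valence electrons.
Breaking into a closed-shell core is much more expensive than removing a leftover valence electron — Na has the largest IE_2 here.
Valence configurations: P⁺ [Ne]3s²3p², B⁺ [He]2s², Si⁺ [Ne]3s²3p¹.
The numbers (kJ/mol): Na 4562, P 1907, B 2427, Si 1577.
Putting it together, IE_2: Si < P < B < Na.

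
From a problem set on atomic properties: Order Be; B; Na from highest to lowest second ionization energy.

The second ionization energy removes an electron from the +1 ion. For each element: Be⁺ still has 1 valence electron; B⁺ still has 2 valence electrons; Na⁺ is the bare [Ne] core.
Core electrons are held far more tightly than valence electrons, so Na tops the IE_2 order.
Valence configurations: Be⁺ [He]2s¹, B⁺ [He]2s².
The numbers (kJ/mol): Be 1757, B 2427, Na 4562.
Hence IE_2: Be < B < Na.

Na > B > Be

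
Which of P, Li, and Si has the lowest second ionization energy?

Si

The second ionization energy removes an electron from the +1 ion. For each element: P⁺ still has 4 valence electrons; Li⁺ is the bare [He] core; Si⁺ still has 3 valence electrons.
Pulling an electron out of a noble-gas core costs far more than removing a remaining valence electron, so Li sits at the high end of IE_2.
Valence configurations: P⁺ [Ne]3s²3p², Si⁺ [Ne]3s²3p¹.
Approximate IE_2 values (kJ/mol): P 1907, Li 7298, Si 1577.
Putting it together, IE_2: Si < P < Li.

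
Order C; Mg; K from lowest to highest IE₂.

Consider each +1 ion: C⁺ still has 3 valence electrons; Mg⁺ still has 1 valence electron; K⁺ is the bare [Ar] core.
Core electrons are held far more tightly than valence electrons, so K tops the IE_2 order.
Valence configurations: C⁺ [He]2s²2p¹, Mg⁺ [Ne]3s¹.
Approximate IE_2 values (kJ/mol): C 2353, Mg 1451, K 3052.
Overall IE_2 order: Mg < C < K.

Mg, C, K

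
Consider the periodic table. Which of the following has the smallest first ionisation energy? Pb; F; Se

Pb

F is in period 2, group 17; Se is in period 4, group 16; Pb is in period 6, group 14.
Removing the outermost electron gets harder across a period and easier down a group.
Here both period and group differ, so the two effects have to be weighed against each other.
Se > Pb: both effects reinforce here, so Se is clearly the higher of the two.
F > Se: relative to Se, both the across-period and down-group shifts push F's first ionization energy up.
For reference (kJ/mol): F 1681, Se 941, Pb 716.
The smallest first ionisation energy among these belongs to Pb.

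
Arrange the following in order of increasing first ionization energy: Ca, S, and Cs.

First ionization energy rises across a period (greater Z_eff holds electrons more tightly) and falls down a group (valence electrons are farther from the nucleus).
Here both period and group differ, so the two effects have to be weighed against each other.
Ca > Cs: relative to Cs, both the across-period and down-group shifts push Ca's first ionization energy up.
S > Ca: relative to Ca, both the across-period and down-group shifts push S's first ionization energy up.
Approximate values (kJ/mol): S 1000, Ca 590, Cs 376.
So from lowest to highest: Cs < Ca < S.

Cs < Ca < S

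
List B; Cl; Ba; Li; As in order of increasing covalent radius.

B < Cl < As < Li < Ba

Li is in period 2, group 1; B is in period 2, group 13; Cl is in period 3, group 17; As is in period 4, group 15; Ba is in period 6, group 2.
Across a period the added protons contract the valence shell; down a group each new principal shell makes the atom larger.
Here both period and group differ, so the two effects have to be weighed against each other.
Cl > B: the two effects oppose for this pair; the down-group effect wins (99 vs 85 pm).
As > Cl: relative to Cl, both the across-period and down-group shifts push As's atomic radius up.
Li > As: the two effects oppose for this pair; the across-period effect wins (133 vs 121 pm).
Ba > Li: the two effects oppose for this pair; the down-group effect wins (196 vs 133 pm).
For reference (pm): Li 133, B 85, Cl 99, As 121, Ba 196.
So from smallest to largest: B < Cl < As < Li < Ba.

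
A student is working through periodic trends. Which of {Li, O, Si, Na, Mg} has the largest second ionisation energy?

Li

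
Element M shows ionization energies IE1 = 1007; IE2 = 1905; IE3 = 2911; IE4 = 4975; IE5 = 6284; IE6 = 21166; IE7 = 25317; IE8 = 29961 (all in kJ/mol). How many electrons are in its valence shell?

Look for the largest jump between consecutive ionization energies: IE6/IE5 ≈ 3.4, far larger than any earlier ratio.
That jump marks the point where a core electron is being removed. So the atom has 5 valence electrons.

5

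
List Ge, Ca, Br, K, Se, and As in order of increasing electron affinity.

K is in period 4, group 1; Ca is in period 4, group 2; Ge is in period 4, group 14; As is in period 4, group 15; Se is in period 4, group 16; Br is in period 4, group 17.
EA tends to increase across a period and decrease down a group, though the pattern is less regular than for IE or radius.
All lie in period 4; the across-period trend (electron affinity increases left to right) applies, with the exception below.
Note the exception: K has a higher electron affinity than Ca, contrary to the simple trend — adding an electron to Ca (ns²) has to open a new, higher-energy np subshell, which is unfavourable.
Note the exception: Ge has a higher electron affinity than As, contrary to the simple trend — adding an electron to As's half-filled 4p³ is unfavourable, so Ge (4p²) has the more exothermic EA.
Approximate values (kJ/mol): K 48, Ca 2, Ge 119, As 78, Se 195, Br 325.
So from lowest to highest: Ca < K < As < Ge < Se < Br.

Ca < K < As < Ge < Se < Br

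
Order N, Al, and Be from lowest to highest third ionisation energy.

Al < N < Be

Consider each +2 ion: N²⁺ still has 3 valence electrons; Al²⁺ still has 1 valence electron; Be²⁺ is the bare [He] core.
Breaking into a closed-shell core is much more expensive than removing a leftover valence electron — Be has the largest IE_3 here.
Valence configurations: N²⁺ [He]2s²2p¹, Al²⁺ [Ne]3s¹.
Tabulated IE_3 (kJ/mol): N 4578, Al 2745, Be 14849.
Putting it together, IE_3: Al < N < Be.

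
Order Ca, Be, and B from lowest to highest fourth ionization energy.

Consider each +3 ion: Ca³⁺ is already 1 electron into the core; Be³⁺ is already 1 electron into the core; B³⁺ is the bare [He] core.
All of these are removing an electron from a noble-gas core or deeper; the smaller core (lower principal quantum number) is held far more tightly, and within a period the higher nuclear charge binds the same core more tightly.
Approximate IE_4 values (kJ/mol): Ca 6491, Be 21007, B 25026.
Putting it together, IE_4: Ca < Be < B.

Ca < Be < B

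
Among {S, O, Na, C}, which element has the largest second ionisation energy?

After 1 electron has been removed, what remains? S⁺ still has 5 valence electrons; O⁺ still has 5 valence electrons; Na⁺ is the bare [Ne] core; C⁺ still has 3 valence electrons.
Core electrons are held far more tightly than valence electrons, so Na tops the IE_2 order.
Valence configurations: S⁺ [Ne]3s²3p³, O⁺ [He]2s²2p³, C⁺ [He]2s²2p¹.
Approximate IE_2 values (kJ/mol): S 2252, O 3388, Na 4562, C 2353.
Putting it together, IE_2: S < C < O < Na.

Na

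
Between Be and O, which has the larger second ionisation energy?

O

After 1 electron has been removed, what remains? Be⁺ still has 1 valence electron; O⁺ still has 5 valence electrons.
All are still removing valence electrons, so compare the +1 ions as you would atoms: IE_2 generally rises across a period (higher Z_eff) and falls down a group (larger shell), subject to the usual subshell exceptions.
Valence configurations: Be⁺ [He]2s¹, O⁺ [He]2s²2p³.
Approximate IE_2 values (kJ/mol): Be 1757, O 3388.
So the second ionization energies run Be < O.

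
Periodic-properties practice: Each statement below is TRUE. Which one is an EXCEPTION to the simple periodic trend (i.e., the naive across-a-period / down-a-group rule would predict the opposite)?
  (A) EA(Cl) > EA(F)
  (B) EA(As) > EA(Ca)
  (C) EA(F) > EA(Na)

(A)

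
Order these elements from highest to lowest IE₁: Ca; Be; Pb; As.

As > Be > Pb > Ca

Be is in period 2, group 2; Ca is in period 4, group 2; As is in period 4, group 15; Pb is in period 6, group 14.
Removing the outermost electron gets harder across a period and easier down a group.
Neither a single period nor a single group — weigh both effects.
Pb > Ca: period and group pull opposite ways; the across-period shift dominates (716 vs 590 kJ/mol).
Be > Pb: period and group pull opposite ways; the down-group shift dominates (900 vs 716 kJ/mol).
As > Be: period and group pull opposite ways; the across-period shift dominates (947 vs 900 kJ/mol).
For reference (kJ/mol): Be 900, Ca 590, As 947, Pb 716.
So from highest to lowest: As > Be > Pb > Ca.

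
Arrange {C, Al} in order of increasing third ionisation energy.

Al < C

IE_3 is the cost of taking one more electron from the +2 cation: C²⁺ still has 2 valence electrons; Al²⁺ still has 1 valence electron.
All are still removing valence electrons, so compare the +2 ions as you would atoms: IE_3 generally rises across a period (higher Z_eff) and falls down a group (larger shell), subject to the usual subshell exceptions.
Valence configurations: C²⁺ [He]2s², Al²⁺ [Ne]3s¹.
The numbers (kJ/mol): C 4620, Al 2745.
So the third ionization energies run Al < C.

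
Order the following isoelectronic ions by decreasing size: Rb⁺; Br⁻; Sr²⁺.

Br⁻, Rb⁺, Sr²⁺

All of these have 36 electrons, so size is governed by nuclear charge alone: the more protons, the stronger the pull on the same electron cloud, and the smaller the ion.
Nuclear charges: Sr²⁺ (Z=38), Rb⁺ (Z=37), Br⁻ (Z=35).
Largest to smallest: Br⁻ > Rb⁺ > Sr²⁺.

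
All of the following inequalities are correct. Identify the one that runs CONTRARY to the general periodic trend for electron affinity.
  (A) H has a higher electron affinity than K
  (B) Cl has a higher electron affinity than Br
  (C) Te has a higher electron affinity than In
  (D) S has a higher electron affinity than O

The general trend: electron affinity increases across a period and decreases down a group.
(A) H (period 1, group 1) vs K (period 4, group 1): the stated order agrees with the simple trend.
(B) Cl (period 3, group 17) vs Br (period 4, group 17): the stated order agrees with the simple trend.
(C) Te (period 5, group 16) vs In (period 5, group 13): the stated order agrees with the simple trend.
(D) S (period 3, group 16) vs O (period 2, group 16): the stated order contradicts the simple trend.
The exception is (D): the compact 2p subshell of O repels the added electron more than S's larger 3p does.

(D)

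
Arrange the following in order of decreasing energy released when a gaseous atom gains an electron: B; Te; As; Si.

B is in period 2, group 13; Si is in period 3, group 14; As is in period 4, group 15; Te is in period 5, group 16.
Atoms with high Z_eff and room in the valence shell (especially the halogens) have the most exothermic electron affinities.
These sit on a diagonal, where the across-period and down-group effects partly cancel.
As > B: the two effects oppose for this pair; the across-period effect wins (78 vs 27 kJ/mol).
Si > As: period and group pull opposite ways; the down-group shift dominates (134 vs 78 kJ/mol).
Te > Si: period and group pull opposite ways; the across-period shift dominates (190 vs 134 kJ/mol).
For reference (kJ/mol): B 27, Si 134, As 78, Te 190.
So from highest to lowest: Te > Si > As > B.

Te > Si > As > B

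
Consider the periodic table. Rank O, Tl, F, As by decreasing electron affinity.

F > O > As > Tl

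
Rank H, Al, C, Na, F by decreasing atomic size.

H is in period 1, group 1; C is in period 2, group 14; F is in period 2, group 17; Na is in period 3, group 1; Al is in period 3, group 13.
Moving right in a period, electrons are added to the same shell under a stronger nuclear pull, so atoms get smaller; moving down, a new shell is opened and atoms get larger.
These span different periods and groups, so the two trends combine.
F > H: period and group pull opposite ways; the down-group shift dominates (64 vs 32 pm).
C > F: both are in period 2; the period trend gives C the larger value.
Al > C: relative to C, both the across-period and down-group shifts push Al's atomic radius up.
Na > Al: Na lies to the left of Al in period 3, so the across-period effect alone puts Na larger.
Tabulated atomic radius (pm): H 32, C 75, F 64, Na 155, Al 126.
So from largest to smallest: Na > Al > C > F > H.

Na > Al > C > F > H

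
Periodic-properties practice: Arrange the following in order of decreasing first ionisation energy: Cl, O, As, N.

N, O, Cl, As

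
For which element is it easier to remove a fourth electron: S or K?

Consider each +3 ion: S³⁺ still has 3 valence electrons; K³⁺ is already 2 electrons into the core.
Pulling an electron out of a noble-gas core costs far more than removing a remaining valence electron, so K sits at the high end of IE_4.
The numbers (kJ/mol): S 4556, K 5877.
Overall IE_4 order: S < K.

S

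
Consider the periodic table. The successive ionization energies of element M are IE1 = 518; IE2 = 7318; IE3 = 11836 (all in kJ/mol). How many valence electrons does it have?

1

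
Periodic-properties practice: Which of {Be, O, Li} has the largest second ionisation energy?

Li

The second ionization energy removes an electron from the +1 ion. For each element: Be⁺ still has 1 valence electron; O⁺ still has 5 valence electrons; Li⁺ is the bare [He] core.
Breaking into a closed-shell core is much more expensive than removing a leftover valence electron — Li has the largest IE_2 here.
Valence configurations: Be⁺ [He]2s¹, O⁺ [He]2s²2p³.
The numbers (kJ/mol): Be 1757, O 3388, Li 7298.
Putting it together, IE_2: Be < O < Li.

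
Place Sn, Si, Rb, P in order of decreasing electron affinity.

Atoms with high Z_eff and room in the valence shell (especially the halogens) have the most exothermic electron affinities.
Neither a single period nor a single group — weigh both effects.
P > Rb: relative to Rb, both the across-period and down-group shifts push P's electron affinity up.
Sn > P: this pair runs against the simple trend — see the exception note.
Si > Sn: they share group 14; the group trend gives Si the larger value.
Note the exception: Sn has a higher electron affinity than P, contrary to the simple trend — adding an electron to P's half-filled np³ subshell costs electron-pairing energy.
Note the exception: Si has a higher electron affinity than P, contrary to the simple trend — adding an electron to P's half-filled 3p³ is unfavourable, so Si (3p²) has the more exothermic EA.
Approximate values (kJ/mol): Si 134, P 72, Rb 47, Sn 107.
So from highest to lowest: Si > Sn > P > Rb.

Si > Sn > P > Rb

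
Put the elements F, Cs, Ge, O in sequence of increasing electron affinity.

Cs, Ge, O, F

O is in period 2, group 16; F is in period 2, group 17; Ge is in period 4, group 14; Cs is in period 6, group 1.
Adding an electron releases more energy for atoms nearer the top right (short of the noble gases).
Neither a single period nor a single group — weigh both effects.
Ge > Cs: both effects reinforce here, so Ge is clearly the higher of the two.
O > Ge: both effects reinforce here, so O is clearly the higher of the two.
F > O: both are in period 2; the period trend gives F the larger value.
Tabulated electron affinity (kJ/mol): O 141, F 328, Ge 119, Cs 46.
So from lowest to highest: Cs < Ge < O < F.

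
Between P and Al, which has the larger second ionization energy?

The second ionization energy removes an electron from the +1 ion. For each element: P⁺ still has 4 valence electrons; Al⁺ still has 2 valence electrons.
All are still removing valence electrons, so compare the +1 ions as you would atoms: IE_2 generally rises across a period (higher Z_eff) and falls down a group (larger shell), subject to the usual subshell exceptions.
Valence configurations: P⁺ [Ne]3s²3p², Al⁺ [Ne]3s².
The numbers (kJ/mol): P 1907, Al 1817.
So the second ionization energies run Al < P.

P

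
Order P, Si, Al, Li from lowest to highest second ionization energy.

Si < Al < P < Li

The second ionization energy removes an electron from the +1 ion. For each element: P⁺ still has 4 valence electrons; Si⁺ still has 3 valence electrons; Al⁺ still has 2 valence electrons; Li⁺ is the bare [He] core.
Core electrons are held far more tightly than valence electrons, so Li tops the IE_2 order.
Valence configurations: P⁺ [Ne]3s²3p², Si⁺ [Ne]3s²3p¹, Al⁺ [Ne]3s².
Si⁺ loses a lone 3p electron whereas Al⁺ must break into a filled 3s² pair, so IE_2(Al) > IE_2(Si) even though Si has the higher nuclear charge.
Approximate IE_2 values (kJ/mol): P 1907, Si 1577, Al 1817, Li 7298.
So the second ionization energies run Si < Al < P < Li.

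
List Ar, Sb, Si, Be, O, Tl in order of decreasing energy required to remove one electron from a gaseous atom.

Removing the outermost electron gets harder across a period and easier down a group.
Here both period and group differ, so the two effects have to be weighed against each other.
Si > Tl: relative to Tl, both the across-period and down-group shifts push Si's first ionization energy up.
Sb > Si: the two effects oppose for this pair; the across-period effect wins (831 vs 786 kJ/mol).
Be > Sb: the two effects oppose for this pair; the down-group effect wins (900 vs 831 kJ/mol).
O > Be: both are in period 2; the period trend gives O the larger value.
Ar > O: period and group pull opposite ways; the across-period shift dominates (1521 vs 1314 kJ/mol).
Tabulated first ionization energy (kJ/mol): Be 900, O 1314, Si 786, Ar 1521, Sb 831, Tl 589.
So from highest to lowest: Ar > O > Be > Sb > Si > Tl.

Ar > O > Be > Sb > Si > Tl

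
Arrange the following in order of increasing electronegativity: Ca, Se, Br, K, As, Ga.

K < Ca < Ga < As < Se < Br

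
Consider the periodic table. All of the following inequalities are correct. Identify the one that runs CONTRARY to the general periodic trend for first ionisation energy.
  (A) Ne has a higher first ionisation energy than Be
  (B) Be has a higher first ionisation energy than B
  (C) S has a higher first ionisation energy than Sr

The general trend: first ionisation energy increases across a period and decreases down a group.
(A) Ne (period 2, group 18) vs Be (period 2, group 2): the stated order agrees with the simple trend.
(B) Be (period 2, group 2) vs B (period 2, group 13): the stated order contradicts the simple trend.
(C) S (period 3, group 16) vs Sr (period 5, group 2): the stated order agrees with the simple trend.
The exception is (B): removing B's lone 2p electron is easier than breaking Be's filled 2s².

(B)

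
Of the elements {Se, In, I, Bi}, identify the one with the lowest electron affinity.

Se is in period 4, group 16; In is in period 5, group 13; I is in period 5, group 17; Bi is in period 6, group 15.
Electron affinity generally becomes more exothermic across a period toward the halogens and less exothermic down a group.
These span different periods and groups, so the two trends combine.
Bi > In: the two effects oppose for this pair; the across-period effect wins (91 vs 29 kJ/mol).
Se > Bi: relative to Bi, both the across-period and down-group shifts push Se's electron affinity up.
I > Se: the two effects oppose for this pair; the across-period effect wins (295 vs 195 kJ/mol).
Approximate values (kJ/mol): Se 195, In 29, I 295, Bi 91.
The lowest electron affinity among these belongs to In.

In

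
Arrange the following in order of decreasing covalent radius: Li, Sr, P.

Atomic radius shrinks across a period as nuclear charge pulls the same shell inward, and grows down a group as new shells are added.
Neither a single period nor a single group — weigh both effects.
Li > P: period and group pull opposite ways; the across-period shift dominates (133 vs 111 pm).
Sr > Li: the two effects oppose for this pair; the down-group effect wins (185 vs 133 pm).
Approximate values (pm): Li 133, P 111, Sr 185.
So from largest to smallest: Sr > Li > P.

Sr, Li, P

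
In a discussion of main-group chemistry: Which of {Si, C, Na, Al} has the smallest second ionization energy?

Si

Consider each +1 ion: Si⁺ still has 3 valence electrons; C⁺ still has 3 valence electrons; Na⁺ is the bare [Ne] core; Al⁺ still has 2 valence electrons.
Core electrons are held far more tightly than valence electrons, so Na tops the IE_2 order.
Valence configurations: Si⁺ [Ne]3s²3p¹, C⁺ [He]2s²2p¹, Al⁺ [Ne]3s².
Si⁺ loses a lone 3p electron whereas Al⁺ must break into a filled 3s² pair, so IE_2(Al) > IE_2(Si) even though Si has the higher nuclear charge.
Tabulated IE_2 (kJ/mol): Si 1577, C 2353, Na 4562, Al 1817.
Overall IE_2 order: Si < Al < C < Na.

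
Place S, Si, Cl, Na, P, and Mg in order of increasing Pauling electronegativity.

Na, Mg, Si, P, S, Cl

Na is in period 3, group 1; Mg is in period 3, group 2; Si is in period 3, group 14; P is in period 3, group 15; S is in period 3, group 16; Cl is in period 3, group 17.
Smaller atoms with higher effective nuclear charge are more electronegative.
All lie in period 3, so electronegativity increases left to right.
So from lowest to highest: Na < Mg < Si < P < S < Cl.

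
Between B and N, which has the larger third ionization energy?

N

Consider each +2 ion: B²⁺ still has 1 valence electron; N²⁺ still has 3 valence electrons.
All are still removing valence electrons, so compare the +2 ions as you would atoms: IE_3 generally rises across a period (higher Z_eff) and falls down a group (larger shell), subject to the usual subshell exceptions.
Valence configurations: B²⁺ [He]2s¹, N²⁺ [He]2s²2p¹.
Approximate IE_3 values (kJ/mol): B 3660, N 4578.
So the third ionization energies run B < N.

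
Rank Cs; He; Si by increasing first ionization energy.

He is in period 1, group 18; Si is in period 3, group 14; Cs is in period 6, group 1.
First ionization energy rises across a period (greater Z_eff holds electrons more tightly) and falls down a group (valence electrons are farther from the nucleus).
Here both period and group differ, so the two effects have to be weighed against each other.
Si > Cs: both effects reinforce here, so Si is clearly the higher of the two.
He > Si: relative to Si, both the across-period and down-group shifts push He's first ionization energy up.
Tabulated first ionization energy (kJ/mol): He 2372, Si 786, Cs 376.
So from lowest to highest: Cs < Si < He.

Cs, Si, He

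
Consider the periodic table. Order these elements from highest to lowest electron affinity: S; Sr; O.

S > O > Sr

O is in period 2, group 16; S is in period 3, group 16; Sr is in period 5, group 2.
Electron affinity generally becomes more exothermic across a period toward the halogens and less exothermic down a group.
These span different periods and groups, so the two trends combine.
O > Sr: both effects reinforce here, so O is clearly the higher of the two.
S > O: this pair runs against the simple trend — see the exception note.
Note the exception: S has a higher electron affinity than O, contrary to the simple trend — the compact 2p subshell of O repels the added electron more than S's larger 3p does.
For reference (kJ/mol): O 141, S 200, Sr 5.
So from highest to lowest: S > O > Sr.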